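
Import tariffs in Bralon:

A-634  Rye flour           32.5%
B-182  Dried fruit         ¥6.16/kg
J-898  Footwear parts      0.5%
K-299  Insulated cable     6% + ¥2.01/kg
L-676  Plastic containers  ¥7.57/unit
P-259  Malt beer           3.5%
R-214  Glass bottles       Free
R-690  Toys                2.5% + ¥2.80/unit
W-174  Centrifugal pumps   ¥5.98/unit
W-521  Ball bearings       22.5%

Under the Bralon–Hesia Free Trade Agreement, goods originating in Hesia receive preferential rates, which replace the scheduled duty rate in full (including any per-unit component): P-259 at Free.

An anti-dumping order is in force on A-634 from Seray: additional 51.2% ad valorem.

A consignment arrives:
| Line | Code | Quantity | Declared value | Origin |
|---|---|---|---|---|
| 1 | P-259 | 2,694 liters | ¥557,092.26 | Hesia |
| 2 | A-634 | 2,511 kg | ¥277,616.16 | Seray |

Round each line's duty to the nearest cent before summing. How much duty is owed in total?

¥232,364.73

Line 1 (P-259, Hesia, 2,694 liters, ¥557,092.26):
Base rate for P-259 is 3.5%.
Origin Hesia qualifies under the Bralon–Hesia agreement and P-259 is covered: preferential rate Free applies instead.
Duty = ¥557,092.26 × 0% = ¥0.00.
Line 2 (A-634, Seray, 2,511 kg, ¥277,616.16):
Base rate for A-634 is 32.5%.
Additional duty on A-634 from Seray: +51.2%. Applied ad valorem rate: 32.5% + 51.2% = 83.7%.
Duty = ¥277,616.16 × 83.7% = ¥232,364.73.
Total = ¥0.00 + ¥232,364.73 = ¥232,364.73.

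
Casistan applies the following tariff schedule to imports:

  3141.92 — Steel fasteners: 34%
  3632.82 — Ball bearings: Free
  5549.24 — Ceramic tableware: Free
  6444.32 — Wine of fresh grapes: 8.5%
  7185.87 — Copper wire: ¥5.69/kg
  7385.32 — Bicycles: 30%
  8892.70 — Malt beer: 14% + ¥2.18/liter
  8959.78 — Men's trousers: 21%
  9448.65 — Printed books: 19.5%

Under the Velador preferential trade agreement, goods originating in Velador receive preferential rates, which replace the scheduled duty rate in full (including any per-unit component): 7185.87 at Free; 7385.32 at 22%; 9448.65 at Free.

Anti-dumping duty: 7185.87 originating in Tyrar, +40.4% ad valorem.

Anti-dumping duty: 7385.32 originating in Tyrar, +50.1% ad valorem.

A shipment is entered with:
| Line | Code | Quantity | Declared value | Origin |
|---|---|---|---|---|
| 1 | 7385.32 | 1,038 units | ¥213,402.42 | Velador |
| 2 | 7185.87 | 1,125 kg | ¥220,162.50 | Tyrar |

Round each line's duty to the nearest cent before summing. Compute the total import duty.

¥142,295.43

Line 1 (7385.32, Velador, 1,038 units, ¥213,402.42):
Base rate for 7385.32 is 30%.
Origin Velador qualifies under the Casistan–Velador agreement and 7385.32 is covered: preferential rate 22% applies instead.
The additional-duty order on 7385.32 targets Tyrar, not Velador; it does not apply.
Duty = ¥213,402.42 × 22% = ¥46,948.53.
Line 2 (7185.87, Tyrar, 1,125 kg, ¥220,162.50):
Base rate for 7185.87 is ¥5.69/kg.
7185.87 has an FTA preferential rate, but origin Tyrar is not Velador; base rate stands.
Additional duty on 7185.87 from Tyrar: +40.4% ad valorem. Applied ad valorem rate = 40.4%.
Duty = ¥220,162.50 × 40.4% + 1,125 × ¥5.69 = ¥95,346.90.
Total = ¥46,948.53 + ¥95,346.90 = ¥142,295.43.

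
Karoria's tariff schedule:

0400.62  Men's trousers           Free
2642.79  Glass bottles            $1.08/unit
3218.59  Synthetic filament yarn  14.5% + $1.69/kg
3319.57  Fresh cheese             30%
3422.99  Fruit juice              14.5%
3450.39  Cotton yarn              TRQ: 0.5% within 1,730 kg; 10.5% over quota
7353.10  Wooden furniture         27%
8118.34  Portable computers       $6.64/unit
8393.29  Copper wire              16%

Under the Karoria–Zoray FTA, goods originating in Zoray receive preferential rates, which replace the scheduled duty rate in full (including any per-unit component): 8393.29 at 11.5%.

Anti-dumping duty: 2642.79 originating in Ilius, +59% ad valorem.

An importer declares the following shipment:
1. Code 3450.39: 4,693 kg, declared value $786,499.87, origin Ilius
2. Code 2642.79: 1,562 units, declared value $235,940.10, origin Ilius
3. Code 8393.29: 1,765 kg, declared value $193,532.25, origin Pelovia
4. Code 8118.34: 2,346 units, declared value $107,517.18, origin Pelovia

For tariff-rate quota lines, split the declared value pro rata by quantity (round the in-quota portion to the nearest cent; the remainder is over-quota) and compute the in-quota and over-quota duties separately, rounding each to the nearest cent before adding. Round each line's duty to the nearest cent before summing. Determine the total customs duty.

Line 1 (3450.39, Ilius, 4,693 kg, $786,499.87):
Code 3450.39 is under a tariff-rate quota (threshold 1,730 kg). In-quota: 1,730 kg at 0.5%; over-quota: 2,963 kg at 10.5%.
Pro-rata value split: in-quota = $786,499.87 × 1,730/4,693 = $289,930.70; over-quota = $786,499.87 − $289,930.70 = $496,569.17.
In-quota duty = $289,930.70 × 0.5% = $1,449.65. Over-quota duty = $496,569.17 × 10.5% = $52,139.76.
Line duty = $1,449.65 + $52,139.76 = $53,589.41.
Line 2 (2642.79, Ilius, 1,562 units, $235,940.10):
Base rate for 2642.79 is $1.08/unit.
Additional duty on 2642.79 from Ilius: +59% ad valorem. Applied ad valorem rate = 59%.
Duty = $235,940.10 × 59% + 1,562 × $1.08 = $140,891.62.
Line 3 (8393.29, Pelovia, 1,765 kg, $193,532.25):
Base rate for 8393.29 is 16%.
8393.29 has an FTA preferential rate, but origin Pelovia is not Zoray; base rate stands.
Duty = $193,532.25 × 16% = $30,965.16.
Line 4 (8118.34, Pelovia, 2,346 units, $107,517.18):
Base rate for 8118.34 is $6.64/unit.
Duty = 2,346 × $6.64 = $15,577.44.
Total = $53,589.41 + $140,891.62 + $30,965.16 + $15,577.44 = $241,023.63.

$241,023.63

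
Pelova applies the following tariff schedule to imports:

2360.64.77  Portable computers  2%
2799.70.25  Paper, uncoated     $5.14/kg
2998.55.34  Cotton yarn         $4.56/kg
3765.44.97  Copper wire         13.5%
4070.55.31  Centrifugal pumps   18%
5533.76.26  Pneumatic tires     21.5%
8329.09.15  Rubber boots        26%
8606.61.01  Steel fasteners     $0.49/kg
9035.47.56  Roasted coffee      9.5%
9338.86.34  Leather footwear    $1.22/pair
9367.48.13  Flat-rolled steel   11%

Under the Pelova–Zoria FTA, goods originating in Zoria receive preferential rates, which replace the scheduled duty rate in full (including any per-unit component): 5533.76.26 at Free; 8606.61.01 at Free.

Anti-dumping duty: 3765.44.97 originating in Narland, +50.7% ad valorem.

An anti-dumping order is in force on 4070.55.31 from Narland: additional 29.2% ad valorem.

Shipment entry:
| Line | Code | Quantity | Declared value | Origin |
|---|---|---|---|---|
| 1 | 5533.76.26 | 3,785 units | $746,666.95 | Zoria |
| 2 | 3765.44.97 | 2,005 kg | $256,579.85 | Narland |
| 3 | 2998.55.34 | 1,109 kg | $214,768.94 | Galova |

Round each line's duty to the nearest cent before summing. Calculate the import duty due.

$169,781.30

Line 1 (5533.76.26, Zoria, 3,785 units, $746,666.95):
Base rate for 5533.76.26 is 21.5%.
Origin Zoria qualifies under the Pelova–Zoria agreement and 5533.76.26 is covered: preferential rate Free applies instead.
Duty = $746,666.95 × 0% = $0.00.
Line 2 (3765.44.97, Narland, 2,005 kg, $256,579.85):
Base rate for 3765.44.97 is 13.5%.
Additional duty on 3765.44.97 from Narland: +50.7%. Applied ad valorem rate: 13.5% + 50.7% = 64.2%.
Duty = $256,579.85 × 64.2% = $164,724.26.
Line 3 (2998.55.34, Galova, 1,109 kg, $214,768.94):
Base rate for 2998.55.34 is $4.56/kg.
Duty = 1,109 × $4.56 = $5,057.04.
Total = $0.00 + $164,724.26 + $5,057.04 = $169,781.30.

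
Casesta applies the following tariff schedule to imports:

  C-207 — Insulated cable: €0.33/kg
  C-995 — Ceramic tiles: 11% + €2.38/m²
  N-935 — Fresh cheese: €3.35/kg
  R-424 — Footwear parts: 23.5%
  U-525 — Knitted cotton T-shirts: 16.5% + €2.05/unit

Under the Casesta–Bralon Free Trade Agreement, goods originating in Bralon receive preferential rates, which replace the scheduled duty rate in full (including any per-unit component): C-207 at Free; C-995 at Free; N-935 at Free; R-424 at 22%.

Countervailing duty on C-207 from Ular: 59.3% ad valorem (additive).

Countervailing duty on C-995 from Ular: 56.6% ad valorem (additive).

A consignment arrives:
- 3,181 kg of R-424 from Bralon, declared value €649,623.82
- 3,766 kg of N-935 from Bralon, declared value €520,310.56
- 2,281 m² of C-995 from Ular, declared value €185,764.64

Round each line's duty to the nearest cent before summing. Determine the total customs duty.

Line 1 (R-424, Bralon, 3,181 kg, €649,623.82):
Base rate for R-424 is 23.5%.
Origin Bralon qualifies under the Casesta–Bralon agreement and R-424 is covered: preferential rate 22% applies instead.
Duty = €649,623.82 × 22% = €142,917.24.
Line 2 (N-935, Bralon, 3,766 kg, €520,310.56):
Base rate for N-935 is €3.35/kg.
Origin Bralon qualifies under the Casesta–Bralon agreement and N-935 is covered: preferential rate Free applies instead.
Duty = €520,310.56 × 0% = €0.00.
Line 3 (C-995, Ular, 2,281 m², €185,764.64):
Base rate for C-995 is 11% + €2.38/m².
C-995 has an FTA preferential rate, but origin Ular is not Bralon; base rate stands.
Additional duty on C-995 from Ular: +56.6%. Applied ad valorem rate: 11% + 56.6% = 67.6%.
Duty = €185,764.64 × 67.6% + 2,281 × €2.38 = €131,005.68.
Total = €142,917.24 + €0.00 + €131,005.68 = €273,922.92.

€273,922.92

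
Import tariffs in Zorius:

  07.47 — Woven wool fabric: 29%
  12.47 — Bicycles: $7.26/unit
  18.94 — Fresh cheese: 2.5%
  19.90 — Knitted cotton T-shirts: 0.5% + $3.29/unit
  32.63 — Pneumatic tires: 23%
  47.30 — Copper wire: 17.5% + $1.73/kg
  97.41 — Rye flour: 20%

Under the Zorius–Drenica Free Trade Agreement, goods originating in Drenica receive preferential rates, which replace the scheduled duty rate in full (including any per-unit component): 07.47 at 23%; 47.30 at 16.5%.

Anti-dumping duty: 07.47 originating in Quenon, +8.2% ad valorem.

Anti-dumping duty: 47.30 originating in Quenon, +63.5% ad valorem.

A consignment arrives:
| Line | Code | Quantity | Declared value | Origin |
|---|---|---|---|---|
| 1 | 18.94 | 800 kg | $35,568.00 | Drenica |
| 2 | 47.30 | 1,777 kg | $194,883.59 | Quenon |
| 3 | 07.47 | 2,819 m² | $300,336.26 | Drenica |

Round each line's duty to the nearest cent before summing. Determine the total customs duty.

$230,896.46

Line 1 (18.94, Drenica, 800 kg, $35,568.00):
Base rate for 18.94 is 2.5%.
Origin Drenica is the FTA partner but 18.94 is not on the preference list; base rate stands.
Duty = $35,568.00 × 2.5% = $889.20.
Line 2 (47.30, Quenon, 1,777 kg, $194,883.59):
Base rate for 47.30 is 17.5% + $1.73/kg.
47.30 has an FTA preferential rate, but origin Quenon is not Drenica; base rate stands.
Additional duty on 47.30 from Quenon: +63.5%. Applied ad valorem rate: 17.5% + 63.5% = 81%.
Duty = $194,883.59 × 81% + 1,777 × $1.73 = $160,929.92.
Line 3 (07.47, Drenica, 2,819 m², $300,336.26):
Base rate for 07.47 is 29%.
Origin Drenica qualifies under the Zorius–Drenica agreement and 07.47 is covered: preferential rate 23% applies instead.
The additional-duty order on 07.47 targets Quenon, not Drenica; it does not apply.
Duty = $300,336.26 × 23% = $69,077.34.
Total = $889.20 + $160,929.92 + $69,077.34 = $230,896.46.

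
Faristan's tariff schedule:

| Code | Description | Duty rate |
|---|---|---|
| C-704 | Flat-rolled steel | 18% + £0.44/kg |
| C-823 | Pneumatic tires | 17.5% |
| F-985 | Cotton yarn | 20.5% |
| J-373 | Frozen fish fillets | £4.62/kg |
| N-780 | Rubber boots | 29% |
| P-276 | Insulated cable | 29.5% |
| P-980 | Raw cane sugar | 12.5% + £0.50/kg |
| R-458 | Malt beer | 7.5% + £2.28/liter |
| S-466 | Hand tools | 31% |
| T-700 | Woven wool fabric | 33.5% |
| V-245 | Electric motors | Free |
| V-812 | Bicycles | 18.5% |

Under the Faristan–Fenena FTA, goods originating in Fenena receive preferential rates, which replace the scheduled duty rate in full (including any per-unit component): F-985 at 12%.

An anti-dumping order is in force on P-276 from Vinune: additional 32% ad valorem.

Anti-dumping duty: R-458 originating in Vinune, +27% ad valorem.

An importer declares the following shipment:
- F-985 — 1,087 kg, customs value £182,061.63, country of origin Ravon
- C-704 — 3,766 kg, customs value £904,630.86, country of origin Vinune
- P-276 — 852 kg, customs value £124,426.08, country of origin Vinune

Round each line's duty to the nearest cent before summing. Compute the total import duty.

£278,335.26

Line 1 (F-985, Ravon, 1,087 kg, £182,061.63):
Base rate for F-985 is 20.5%.
F-985 has an FTA preferential rate, but origin Ravon is not Fenena; base rate stands.
Duty = £182,061.63 × 20.5% = £37,322.63.
Line 2 (C-704, Vinune, 3,766 kg, £904,630.86):
Base rate for C-704 is 18% + £0.44/kg.
Duty = £904,630.86 × 18% + 3,766 × £0.44 = £164,490.59.
Line 3 (P-276, Vinune, 852 kg, £124,426.08):
Base rate for P-276 is 29.5%.
Additional duty on P-276 from Vinune: +32%. Applied ad valorem rate: 29.5% + 32% = 61.5%.
Duty = £124,426.08 × 61.5% = £76,522.04.
Total = £37,322.63 + £164,490.59 + £76,522.04 = £278,335.26.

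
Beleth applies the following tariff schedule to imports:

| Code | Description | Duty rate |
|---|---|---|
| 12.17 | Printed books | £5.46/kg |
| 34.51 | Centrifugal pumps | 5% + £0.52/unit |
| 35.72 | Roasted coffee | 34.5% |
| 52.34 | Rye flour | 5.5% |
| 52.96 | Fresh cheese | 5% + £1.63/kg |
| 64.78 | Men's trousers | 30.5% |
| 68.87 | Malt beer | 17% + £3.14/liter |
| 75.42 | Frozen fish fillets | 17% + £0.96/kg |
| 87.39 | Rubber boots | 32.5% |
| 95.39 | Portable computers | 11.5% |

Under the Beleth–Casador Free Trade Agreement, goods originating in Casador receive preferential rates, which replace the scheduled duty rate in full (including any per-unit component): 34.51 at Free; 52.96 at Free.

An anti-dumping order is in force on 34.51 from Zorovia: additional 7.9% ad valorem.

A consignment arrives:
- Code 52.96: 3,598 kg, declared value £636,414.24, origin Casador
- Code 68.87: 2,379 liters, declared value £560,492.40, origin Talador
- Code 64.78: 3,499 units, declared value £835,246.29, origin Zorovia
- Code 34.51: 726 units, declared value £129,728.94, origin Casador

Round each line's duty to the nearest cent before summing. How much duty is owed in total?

Line 1 (52.96, Casador, 3,598 kg, £636,414.24):
Base rate for 52.96 is 5% + £1.63/kg.
Origin Casador qualifies under the Beleth–Casador agreement and 52.96 is covered: preferential rate Free applies instead.
Duty = £636,414.24 × 0% = £0.00.
Line 2 (68.87, Talador, 2,379 liters, £560,492.40):
Base rate for 68.87 is 17% + £3.14/liter.
Duty = £560,492.40 × 17% + 2,379 × £3.14 = £102,753.77.
Line 3 (64.78, Zorovia, 3,499 units, £835,246.29):
Base rate for 64.78 is 30.5%.
Duty = £835,246.29 × 30.5% = £254,750.12.
Line 4 (34.51, Casador, 726 units, £129,728.94):
Base rate for 34.51 is 5% + £0.52/unit.
Origin Casador qualifies under the Beleth–Casador agreement and 34.51 is covered: preferential rate Free applies instead.
The additional-duty order on 34.51 targets Zorovia, not Casador; it does not apply.
Duty = £129,728.94 × 0% = £0.00.
Total = £0.00 + £102,753.77 + £254,750.12 + £0.00 = £357,503.89.

£357,503.89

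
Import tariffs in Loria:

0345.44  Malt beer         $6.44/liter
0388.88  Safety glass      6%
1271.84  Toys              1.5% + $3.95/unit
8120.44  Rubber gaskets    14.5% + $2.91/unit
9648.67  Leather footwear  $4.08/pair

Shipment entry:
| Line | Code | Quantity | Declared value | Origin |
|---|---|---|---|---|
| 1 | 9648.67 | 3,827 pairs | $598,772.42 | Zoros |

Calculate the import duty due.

Line 1 (9648.67, Zoros, 3,827 pairs, $598,772.42):
Base rate for 9648.67 is $4.08/pair.
Duty = 3,827 × $4.08 = $15,614.16.

$15,614.16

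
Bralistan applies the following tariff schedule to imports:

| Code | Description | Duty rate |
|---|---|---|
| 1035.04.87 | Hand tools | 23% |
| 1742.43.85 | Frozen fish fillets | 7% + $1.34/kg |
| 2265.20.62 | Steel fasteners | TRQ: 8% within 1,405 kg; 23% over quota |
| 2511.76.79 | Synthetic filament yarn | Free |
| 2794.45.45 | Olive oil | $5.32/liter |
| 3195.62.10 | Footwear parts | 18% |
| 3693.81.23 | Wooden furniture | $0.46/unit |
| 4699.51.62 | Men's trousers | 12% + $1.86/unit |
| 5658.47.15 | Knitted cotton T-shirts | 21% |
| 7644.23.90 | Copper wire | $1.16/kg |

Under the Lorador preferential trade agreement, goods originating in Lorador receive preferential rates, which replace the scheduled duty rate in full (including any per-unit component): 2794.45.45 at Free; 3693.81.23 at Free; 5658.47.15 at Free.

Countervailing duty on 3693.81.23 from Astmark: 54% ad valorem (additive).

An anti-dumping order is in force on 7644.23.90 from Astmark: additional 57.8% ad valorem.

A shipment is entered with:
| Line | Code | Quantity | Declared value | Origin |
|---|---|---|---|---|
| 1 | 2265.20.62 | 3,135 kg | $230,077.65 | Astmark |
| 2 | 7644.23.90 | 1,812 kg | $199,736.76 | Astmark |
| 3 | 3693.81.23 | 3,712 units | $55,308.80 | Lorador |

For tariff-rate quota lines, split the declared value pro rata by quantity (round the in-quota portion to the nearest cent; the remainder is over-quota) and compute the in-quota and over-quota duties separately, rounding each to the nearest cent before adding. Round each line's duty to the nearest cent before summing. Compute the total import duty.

$155,000.69

Line 1 (2265.20.62, Astmark, 3,135 kg, $230,077.65):
Code 2265.20.62 is under a tariff-rate quota (threshold 1,405 kg). In-quota: 1,405 kg at 8%; over-quota: 1,730 kg at 23%.
Pro-rata value split: in-quota = $230,077.65 × 1,405/3,135 = $103,112.95; over-quota = $230,077.65 − $103,112.95 = $126,964.70.
In-quota duty = $103,112.95 × 8% = $8,249.04. Over-quota duty = $126,964.70 × 23% = $29,201.88.
Line duty = $8,249.04 + $29,201.88 = $37,450.92.
Line 2 (7644.23.90, Astmark, 1,812 kg, $199,736.76):
Base rate for 7644.23.90 is $1.16/kg.
Additional duty on 7644.23.90 from Astmark: +57.8% ad valorem. Applied ad valorem rate = 57.8%.
Duty = $199,736.76 × 57.8% + 1,812 × $1.16 = $117,549.77.
Line 3 (3693.81.23, Lorador, 3,712 units, $55,308.80):
Base rate for 3693.81.23 is $0.46/unit.
Origin Lorador qualifies under the Bralistan–Lorador agreement and 3693.81.23 is covered: preferential rate Free applies instead.
The additional-duty order on 3693.81.23 targets Astmark, not Lorador; it does not apply.
Duty = $55,308.80 × 0% = $0.00.
Total = $37,450.92 + $117,549.77 + $0.00 = $155,000.69.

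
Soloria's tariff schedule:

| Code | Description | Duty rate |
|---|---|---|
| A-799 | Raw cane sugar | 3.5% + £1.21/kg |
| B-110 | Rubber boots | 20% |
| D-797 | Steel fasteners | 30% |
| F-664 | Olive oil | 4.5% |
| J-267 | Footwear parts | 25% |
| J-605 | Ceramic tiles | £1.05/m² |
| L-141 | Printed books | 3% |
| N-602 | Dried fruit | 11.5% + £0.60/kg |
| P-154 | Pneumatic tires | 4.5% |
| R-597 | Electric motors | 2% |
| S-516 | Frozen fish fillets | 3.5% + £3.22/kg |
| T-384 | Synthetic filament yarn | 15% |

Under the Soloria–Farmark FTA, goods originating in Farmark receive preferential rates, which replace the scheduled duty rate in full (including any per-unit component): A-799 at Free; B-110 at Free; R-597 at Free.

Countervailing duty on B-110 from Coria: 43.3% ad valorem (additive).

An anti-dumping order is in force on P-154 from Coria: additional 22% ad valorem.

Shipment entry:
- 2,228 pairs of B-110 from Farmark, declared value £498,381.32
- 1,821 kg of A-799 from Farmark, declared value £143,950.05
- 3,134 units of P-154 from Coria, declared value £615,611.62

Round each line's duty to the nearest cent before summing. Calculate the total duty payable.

£163,137.08

Line 1 (B-110, Farmark, 2,228 pairs, £498,381.32):
Base rate for B-110 is 20%.
Origin Farmark qualifies under the Soloria–Farmark agreement and B-110 is covered: preferential rate Free applies instead.
The additional-duty order on B-110 targets Coria, not Farmark; it does not apply.
Duty = £498,381.32 × 0% = £0.00.
Line 2 (A-799, Farmark, 1,821 kg, £143,950.05):
Base rate for A-799 is 3.5% + £1.21/kg.
Origin Farmark qualifies under the Soloria–Farmark agreement and A-799 is covered: preferential rate Free applies instead.
Duty = £143,950.05 × 0% = £0.00.
Line 3 (P-154, Coria, 3,134 units, £615,611.62):
Base rate for P-154 is 4.5%.
Additional duty on P-154 from Coria: +22%. Applied ad valorem rate: 4.5% + 22% = 26.5%.
Duty = £615,611.62 × 26.5% = £163,137.08.
Total = £0.00 + £0.00 + £163,137.08 = £163,137.08.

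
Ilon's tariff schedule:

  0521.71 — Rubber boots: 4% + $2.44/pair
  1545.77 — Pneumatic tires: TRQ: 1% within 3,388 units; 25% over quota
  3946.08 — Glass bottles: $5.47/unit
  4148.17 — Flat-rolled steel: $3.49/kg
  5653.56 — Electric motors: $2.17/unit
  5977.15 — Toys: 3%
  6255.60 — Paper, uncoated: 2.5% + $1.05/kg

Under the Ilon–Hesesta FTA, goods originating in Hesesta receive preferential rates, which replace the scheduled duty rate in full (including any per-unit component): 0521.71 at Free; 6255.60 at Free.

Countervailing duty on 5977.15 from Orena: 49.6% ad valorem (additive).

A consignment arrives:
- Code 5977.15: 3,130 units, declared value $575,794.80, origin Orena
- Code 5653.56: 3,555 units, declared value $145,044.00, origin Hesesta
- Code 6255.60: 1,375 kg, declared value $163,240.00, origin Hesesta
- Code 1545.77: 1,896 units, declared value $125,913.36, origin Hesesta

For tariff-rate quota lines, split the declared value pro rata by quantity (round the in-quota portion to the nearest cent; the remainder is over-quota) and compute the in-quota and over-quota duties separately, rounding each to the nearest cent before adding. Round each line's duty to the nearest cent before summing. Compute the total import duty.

$311,841.54

Line 1 (5977.15, Orena, 3,130 units, $575,794.80):
Base rate for 5977.15 is 3%.
Additional duty on 5977.15 from Orena: +49.6%. Applied ad valorem rate: 3% + 49.6% = 52.6%.
Duty = $575,794.80 × 52.6% = $302,868.06.
Line 2 (5653.56, Hesesta, 3,555 units, $145,044.00):
Base rate for 5653.56 is $2.17/unit.
Origin Hesesta is the FTA partner but 5653.56 is not on the preference list; base rate stands.
Duty = 3,555 × $2.17 = $7,714.35.
Line 3 (6255.60, Hesesta, 1,375 kg, $163,240.00):
Base rate for 6255.60 is 2.5% + $1.05/kg.
Origin Hesesta qualifies under the Ilon–Hesesta agreement and 6255.60 is covered: preferential rate Free applies instead.
Duty = $163,240.00 × 0% = $0.00.
Line 4 (1545.77, Hesesta, 1,896 units, $125,913.36):
Code 1545.77 is under a tariff-rate quota (threshold 3,388 units). Quantity 1,896 units is within the quota, so the in-quota rate 1% applies to the full value.
Duty = $125,913.36 × 1% = $1,259.13.
Total = $302,868.06 + $7,714.35 + $0.00 + $1,259.13 = $311,841.54.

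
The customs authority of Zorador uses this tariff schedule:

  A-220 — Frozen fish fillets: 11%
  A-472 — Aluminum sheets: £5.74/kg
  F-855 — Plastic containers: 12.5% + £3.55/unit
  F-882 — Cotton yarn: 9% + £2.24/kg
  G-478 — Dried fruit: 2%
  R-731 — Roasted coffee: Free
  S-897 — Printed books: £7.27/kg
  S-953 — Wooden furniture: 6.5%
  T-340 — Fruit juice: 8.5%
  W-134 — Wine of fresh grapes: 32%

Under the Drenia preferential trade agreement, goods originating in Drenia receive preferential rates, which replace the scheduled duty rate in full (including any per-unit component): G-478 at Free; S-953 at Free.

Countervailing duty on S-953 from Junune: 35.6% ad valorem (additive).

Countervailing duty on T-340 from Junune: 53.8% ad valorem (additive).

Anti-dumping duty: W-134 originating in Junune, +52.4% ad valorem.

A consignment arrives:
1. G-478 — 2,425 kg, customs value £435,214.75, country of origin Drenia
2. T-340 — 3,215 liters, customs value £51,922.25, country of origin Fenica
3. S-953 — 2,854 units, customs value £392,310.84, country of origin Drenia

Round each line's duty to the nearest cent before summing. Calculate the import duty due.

£4,413.39

Line 1 (G-478, Drenia, 2,425 kg, £435,214.75):
Base rate for G-478 is 2%.
Origin Drenia qualifies under the Zorador–Drenia agreement and G-478 is covered: preferential rate Free applies instead.
Duty = £435,214.75 × 0% = £0.00.
Line 2 (T-340, Fenica, 3,215 liters, £51,922.25):
Base rate for T-340 is 8.5%.
The additional-duty order on T-340 targets Junune, not Fenica; it does not apply.
Duty = £51,922.25 × 8.5% = £4,413.39.
Line 3 (S-953, Drenia, 2,854 units, £392,310.84):
Base rate for S-953 is 6.5%.
Origin Drenia qualifies under the Zorador–Drenia agreement and S-953 is covered: preferential rate Free applies instead.
The additional-duty order on S-953 targets Junune, not Drenia; it does not apply.
Duty = £392,310.84 × 0% = £0.00.
Total = £0.00 + £4,413.39 + £0.00 = £4,413.39.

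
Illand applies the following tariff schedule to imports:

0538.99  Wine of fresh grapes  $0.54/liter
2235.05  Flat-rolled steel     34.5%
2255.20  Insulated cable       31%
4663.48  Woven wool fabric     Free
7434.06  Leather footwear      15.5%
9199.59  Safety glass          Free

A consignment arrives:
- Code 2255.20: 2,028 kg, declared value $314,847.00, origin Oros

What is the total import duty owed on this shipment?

$97,602.57

Line 1 (2255.20, Oros, 2,028 kg, $314,847.00):
Base rate for 2255.20 is 31%.
Duty = $314,847.00 × 31% = $97,602.57.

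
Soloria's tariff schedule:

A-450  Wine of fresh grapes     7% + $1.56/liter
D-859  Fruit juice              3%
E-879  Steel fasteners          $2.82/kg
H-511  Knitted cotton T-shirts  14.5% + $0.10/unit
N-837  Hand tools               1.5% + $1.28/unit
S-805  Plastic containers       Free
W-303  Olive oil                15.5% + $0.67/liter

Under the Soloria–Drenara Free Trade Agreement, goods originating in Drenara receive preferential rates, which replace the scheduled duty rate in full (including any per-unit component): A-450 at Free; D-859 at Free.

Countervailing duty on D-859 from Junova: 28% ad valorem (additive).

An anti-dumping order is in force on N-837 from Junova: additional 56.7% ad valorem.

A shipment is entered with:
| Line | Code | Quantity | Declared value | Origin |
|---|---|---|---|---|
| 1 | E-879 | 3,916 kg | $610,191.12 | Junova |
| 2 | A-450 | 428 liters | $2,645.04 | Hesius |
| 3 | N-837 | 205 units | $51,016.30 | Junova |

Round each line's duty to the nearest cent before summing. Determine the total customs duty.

Line 1 (E-879, Junova, 3,916 kg, $610,191.12):
Base rate for E-879 is $2.82/kg.
Duty = 3,916 × $2.82 = $11,043.12.
Line 2 (A-450, Hesius, 428 liters, $2,645.04):
Base rate for A-450 is 7% + $1.56/liter.
A-450 has an FTA preferential rate, but origin Hesius is not Drenara; base rate stands.
Duty = $2,645.04 × 7% + 428 × $1.56 = $852.83.
Line 3 (N-837, Junova, 205 units, $51,016.30):
Base rate for N-837 is 1.5% + $1.28/unit.
Additional duty on N-837 from Junova: +56.7%. Applied ad valorem rate: 1.5% + 56.7% = 58.2%.
Duty = $51,016.30 × 58.2% + 205 × $1.28 = $29,953.89.
Total = $11,043.12 + $852.83 + $29,953.89 = $41,849.84.

$41,849.84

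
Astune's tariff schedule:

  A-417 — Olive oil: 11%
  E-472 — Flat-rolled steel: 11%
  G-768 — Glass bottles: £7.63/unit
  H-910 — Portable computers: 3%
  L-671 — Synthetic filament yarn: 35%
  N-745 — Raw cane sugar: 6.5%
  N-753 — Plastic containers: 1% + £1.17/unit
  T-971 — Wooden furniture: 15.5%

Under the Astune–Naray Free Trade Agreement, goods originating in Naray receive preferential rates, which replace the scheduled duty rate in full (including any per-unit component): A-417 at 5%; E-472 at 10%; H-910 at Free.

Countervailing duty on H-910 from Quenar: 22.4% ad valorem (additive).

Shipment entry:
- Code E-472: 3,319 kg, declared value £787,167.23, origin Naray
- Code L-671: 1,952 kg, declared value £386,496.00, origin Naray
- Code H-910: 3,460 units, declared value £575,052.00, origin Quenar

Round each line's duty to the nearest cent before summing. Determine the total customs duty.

Line 1 (E-472, Naray, 3,319 kg, £787,167.23):
Base rate for E-472 is 11%.
Origin Naray qualifies under the Astune–Naray agreement and E-472 is covered: preferential rate 10% applies instead.
Duty = £787,167.23 × 10% = £78,716.72.
Line 2 (L-671, Naray, 1,952 kg, £386,496.00):
Base rate for L-671 is 35%.
Origin Naray is the FTA partner but L-671 is not on the preference list; base rate stands.
Duty = £386,496.00 × 35% = £135,273.60.
Line 3 (H-910, Quenar, 3,460 units, £575,052.00):
Base rate for H-910 is 3%.
H-910 has an FTA preferential rate, but origin Quenar is not Naray; base rate stands.
Additional duty on H-910 from Quenar: +22.4%. Applied ad valorem rate: 3% + 22.4% = 25.4%.
Duty = £575,052.00 × 25.4% = £146,063.21.
Total = £78,716.72 + £135,273.60 + £146,063.21 = £360,053.53.

£360,053.53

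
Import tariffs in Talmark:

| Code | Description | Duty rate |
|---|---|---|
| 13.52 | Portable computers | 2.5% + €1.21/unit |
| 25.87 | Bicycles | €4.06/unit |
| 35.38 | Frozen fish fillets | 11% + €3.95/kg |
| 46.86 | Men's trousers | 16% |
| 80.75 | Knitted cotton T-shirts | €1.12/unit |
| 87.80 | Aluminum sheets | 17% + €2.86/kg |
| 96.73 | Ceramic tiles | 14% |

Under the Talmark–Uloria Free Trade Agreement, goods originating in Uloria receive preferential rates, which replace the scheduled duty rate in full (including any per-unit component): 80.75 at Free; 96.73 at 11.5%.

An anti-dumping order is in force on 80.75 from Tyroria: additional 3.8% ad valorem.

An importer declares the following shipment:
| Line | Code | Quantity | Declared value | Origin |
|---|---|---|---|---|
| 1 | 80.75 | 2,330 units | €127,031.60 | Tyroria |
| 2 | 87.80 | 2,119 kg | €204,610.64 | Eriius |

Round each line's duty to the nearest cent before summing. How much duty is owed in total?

€48,280.95

Line 1 (80.75, Tyroria, 2,330 units, €127,031.60):
Base rate for 80.75 is €1.12/unit.
80.75 has an FTA preferential rate, but origin Tyroria is not Uloria; base rate stands.
Additional duty on 80.75 from Tyroria: +3.8% ad valorem. Applied ad valorem rate = 3.8%.
Duty = €127,031.60 × 3.8% + 2,330 × €1.12 = €7,436.80.
Line 2 (87.80, Eriius, 2,119 kg, €204,610.64):
Base rate for 87.80 is 17% + €2.86/kg.
Duty = €204,610.64 × 17% + 2,119 × €2.86 = €40,844.15.
Total = €7,436.80 + €40,844.15 = €48,280.95.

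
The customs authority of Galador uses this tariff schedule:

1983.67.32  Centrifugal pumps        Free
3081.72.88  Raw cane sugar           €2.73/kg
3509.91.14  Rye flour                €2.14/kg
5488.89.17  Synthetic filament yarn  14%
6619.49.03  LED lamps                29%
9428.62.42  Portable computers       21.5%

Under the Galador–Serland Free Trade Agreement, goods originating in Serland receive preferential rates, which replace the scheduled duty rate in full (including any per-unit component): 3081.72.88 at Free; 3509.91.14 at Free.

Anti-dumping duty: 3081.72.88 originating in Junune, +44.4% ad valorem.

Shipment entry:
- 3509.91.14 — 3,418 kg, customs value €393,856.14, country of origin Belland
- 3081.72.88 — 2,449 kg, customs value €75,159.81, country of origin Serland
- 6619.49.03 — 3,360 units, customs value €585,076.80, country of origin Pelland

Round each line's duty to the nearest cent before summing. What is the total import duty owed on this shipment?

€176,986.79

Line 1 (3509.91.14, Belland, 3,418 kg, €393,856.14):
Base rate for 3509.91.14 is €2.14/kg.
3509.91.14 has an FTA preferential rate, but origin Belland is not Serland; base rate stands.
Duty = 3,418 × €2.14 = €7,314.52.
Line 2 (3081.72.88, Serland, 2,449 kg, €75,159.81):
Base rate for 3081.72.88 is €2.73/kg.
Origin Serland qualifies under the Galador–Serland agreement and 3081.72.88 is covered: preferential rate Free applies instead.
The additional-duty order on 3081.72.88 targets Junune, not Serland; it does not apply.
Duty = €75,159.81 × 0% = €0.00.
Line 3 (6619.49.03, Pelland, 3,360 units, €585,076.80):
Base rate for 6619.49.03 is 29%.
Duty = €585,076.80 × 29% = €169,672.27.
Total = €7,314.52 + €0.00 + €169,672.27 = €176,986.79.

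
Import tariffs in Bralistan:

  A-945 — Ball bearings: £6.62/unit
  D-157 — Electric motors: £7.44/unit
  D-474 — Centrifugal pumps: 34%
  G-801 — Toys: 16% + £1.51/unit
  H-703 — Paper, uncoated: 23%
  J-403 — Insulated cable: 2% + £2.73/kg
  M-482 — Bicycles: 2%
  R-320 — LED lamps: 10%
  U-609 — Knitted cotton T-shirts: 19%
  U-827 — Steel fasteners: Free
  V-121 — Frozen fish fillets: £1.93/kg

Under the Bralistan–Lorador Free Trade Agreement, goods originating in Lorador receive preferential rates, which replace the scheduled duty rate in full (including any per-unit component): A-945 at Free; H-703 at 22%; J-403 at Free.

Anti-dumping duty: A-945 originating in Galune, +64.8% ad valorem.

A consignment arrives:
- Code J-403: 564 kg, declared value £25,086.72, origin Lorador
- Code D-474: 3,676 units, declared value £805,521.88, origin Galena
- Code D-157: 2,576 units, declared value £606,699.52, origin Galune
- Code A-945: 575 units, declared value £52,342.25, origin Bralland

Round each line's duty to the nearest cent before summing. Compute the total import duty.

£296,849.38

Line 1 (J-403, Lorador, 564 kg, £25,086.72):
Base rate for J-403 is 2% + £2.73/kg.
Origin Lorador qualifies under the Bralistan–Lorador agreement and J-403 is covered: preferential rate Free applies instead.
Duty = £25,086.72 × 0% = £0.00.
Line 2 (D-474, Galena, 3,676 units, £805,521.88):
Base rate for D-474 is 34%.
Duty = £805,521.88 × 34% = £273,877.44.
Line 3 (D-157, Galune, 2,576 units, £606,699.52):
Base rate for D-157 is £7.44/unit.
Duty = 2,576 × £7.44 = £19,165.44.
Line 4 (A-945, Bralland, 575 units, £52,342.25):
Base rate for A-945 is £6.62/unit.
A-945 has an FTA preferential rate, but origin Bralland is not Lorador; base rate stands.
The additional-duty order on A-945 targets Galune, not Bralland; it does not apply.
Duty = 575 × £6.62 = £3,806.50.
Total = £0.00 + £273,877.44 + £19,165.44 + £3,806.50 = £296,849.38.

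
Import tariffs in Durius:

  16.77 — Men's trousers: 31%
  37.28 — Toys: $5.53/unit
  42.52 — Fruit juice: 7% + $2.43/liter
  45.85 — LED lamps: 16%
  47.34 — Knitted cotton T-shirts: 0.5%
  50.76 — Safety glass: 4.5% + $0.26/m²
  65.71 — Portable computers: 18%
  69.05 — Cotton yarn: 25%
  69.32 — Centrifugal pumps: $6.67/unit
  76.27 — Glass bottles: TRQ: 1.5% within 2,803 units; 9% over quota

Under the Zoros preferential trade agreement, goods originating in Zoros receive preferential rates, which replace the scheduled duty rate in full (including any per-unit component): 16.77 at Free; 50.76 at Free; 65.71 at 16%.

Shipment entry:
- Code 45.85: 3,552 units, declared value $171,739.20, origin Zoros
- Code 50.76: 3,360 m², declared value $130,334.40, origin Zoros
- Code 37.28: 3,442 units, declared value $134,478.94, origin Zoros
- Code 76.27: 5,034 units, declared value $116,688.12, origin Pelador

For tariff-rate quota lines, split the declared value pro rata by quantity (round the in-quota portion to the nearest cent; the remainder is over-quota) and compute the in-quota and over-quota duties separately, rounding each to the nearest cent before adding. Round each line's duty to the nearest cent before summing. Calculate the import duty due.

$52,141.44

Line 1 (45.85, Zoros, 3,552 units, $171,739.20):
Base rate for 45.85 is 16%.
Origin Zoros is the FTA partner but 45.85 is not on the preference list; base rate stands.
Duty = $171,739.20 × 16% = $27,478.27.
Line 2 (50.76, Zoros, 3,360 m², $130,334.40):
Base rate for 50.76 is 4.5% + $0.26/m².
Origin Zoros qualifies under the Durius–Zoros agreement and 50.76 is covered: preferential rate Free applies instead.
Duty = $130,334.40 × 0% = $0.00.
Line 3 (37.28, Zoros, 3,442 units, $134,478.94):
Base rate for 37.28 is $5.53/unit.
Origin Zoros is the FTA partner but 37.28 is not on the preference list; base rate stands.
Duty = 3,442 × $5.53 = $19,034.26.
Line 4 (76.27, Pelador, 5,034 units, $116,688.12):
Code 76.27 is under a tariff-rate quota (threshold 2,803 units). In-quota: 2,803 units at 1.5%; over-quota: 2,231 units at 9%.
Pro-rata value split: in-quota = $116,688.12 × 2,803/5,034 = $64,973.54; over-quota = $116,688.12 − $64,973.54 = $51,714.58.
In-quota duty = $64,973.54 × 1.5% = $974.60. Over-quota duty = $51,714.58 × 9% = $4,654.31.
Line duty = $974.60 + $4,654.31 = $5,628.91.
Total = $27,478.27 + $0.00 + $19,034.26 + $5,628.91 = $52,141.44.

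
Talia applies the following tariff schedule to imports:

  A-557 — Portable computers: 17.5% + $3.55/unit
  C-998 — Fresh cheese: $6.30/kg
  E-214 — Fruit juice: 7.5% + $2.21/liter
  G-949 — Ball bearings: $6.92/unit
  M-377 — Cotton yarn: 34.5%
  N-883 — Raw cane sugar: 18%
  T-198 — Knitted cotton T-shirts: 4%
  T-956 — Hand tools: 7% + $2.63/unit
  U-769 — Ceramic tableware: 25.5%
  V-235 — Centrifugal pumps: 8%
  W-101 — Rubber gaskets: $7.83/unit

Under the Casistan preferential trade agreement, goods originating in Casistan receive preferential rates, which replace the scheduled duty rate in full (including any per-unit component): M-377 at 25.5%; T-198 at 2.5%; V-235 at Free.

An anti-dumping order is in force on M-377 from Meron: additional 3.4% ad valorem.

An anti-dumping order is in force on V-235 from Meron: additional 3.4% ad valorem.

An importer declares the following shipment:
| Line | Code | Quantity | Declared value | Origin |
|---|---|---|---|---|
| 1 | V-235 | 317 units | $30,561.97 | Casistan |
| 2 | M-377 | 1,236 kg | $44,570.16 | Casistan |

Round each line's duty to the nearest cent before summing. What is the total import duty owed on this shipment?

$11,365.39

Line 1 (V-235, Casistan, 317 units, $30,561.97):
Base rate for V-235 is 8%.
Origin Casistan qualifies under the Talia–Casistan agreement and V-235 is covered: preferential rate Free applies instead.
The additional-duty order on V-235 targets Meron, not Casistan; it does not apply.
Duty = $30,561.97 × 0% = $0.00.
Line 2 (M-377, Casistan, 1,236 kg, $44,570.16):
Base rate for M-377 is 34.5%.
Origin Casistan qualifies under the Talia–Casistan agreement and M-377 is covered: preferential rate 25.5% applies instead.
The additional-duty order on M-377 targets Meron, not Casistan; it does not apply.
Duty = $44,570.16 × 25.5% = $11,365.39.
Total = $0.00 + $11,365.39 = $11,365.39.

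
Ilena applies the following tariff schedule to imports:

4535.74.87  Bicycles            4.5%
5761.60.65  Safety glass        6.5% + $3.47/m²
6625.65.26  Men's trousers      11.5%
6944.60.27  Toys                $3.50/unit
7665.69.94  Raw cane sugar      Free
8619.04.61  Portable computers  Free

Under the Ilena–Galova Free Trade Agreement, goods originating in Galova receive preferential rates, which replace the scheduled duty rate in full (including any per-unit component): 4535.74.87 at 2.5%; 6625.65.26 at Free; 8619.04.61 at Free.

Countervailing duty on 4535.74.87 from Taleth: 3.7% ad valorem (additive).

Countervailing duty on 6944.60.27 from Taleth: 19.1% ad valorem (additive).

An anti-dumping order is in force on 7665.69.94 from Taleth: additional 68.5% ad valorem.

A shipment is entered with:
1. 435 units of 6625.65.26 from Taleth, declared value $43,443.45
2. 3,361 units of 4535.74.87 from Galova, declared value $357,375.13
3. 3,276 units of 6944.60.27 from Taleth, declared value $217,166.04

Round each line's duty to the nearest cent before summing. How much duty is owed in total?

$66,875.09

Line 1 (6625.65.26, Taleth, 435 units, $43,443.45):
Base rate for 6625.65.26 is 11.5%.
6625.65.26 has an FTA preferential rate, but origin Taleth is not Galova; base rate stands.
Duty = $43,443.45 × 11.5% = $4,996.00.
Line 2 (4535.74.87, Galova, 3,361 units, $357,375.13):
Base rate for 4535.74.87 is 4.5%.
Origin Galova qualifies under the Ilena–Galova agreement and 4535.74.87 is covered: preferential rate 2.5% applies instead.
The additional-duty order on 4535.74.87 targets Taleth, not Galova; it does not apply.
Duty = $357,375.13 × 2.5% = $8,934.38.
Line 3 (6944.60.27, Taleth, 3,276 units, $217,166.04):
Base rate for 6944.60.27 is $3.50/unit.
Additional duty on 6944.60.27 from Taleth: +19.1% ad valorem. Applied ad valorem rate = 19.1%.
Duty = $217,166.04 × 19.1% + 3,276 × $3.50 = $52,944.71.
Total = $4,996.00 + $8,934.38 + $52,944.71 = $66,875.09.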